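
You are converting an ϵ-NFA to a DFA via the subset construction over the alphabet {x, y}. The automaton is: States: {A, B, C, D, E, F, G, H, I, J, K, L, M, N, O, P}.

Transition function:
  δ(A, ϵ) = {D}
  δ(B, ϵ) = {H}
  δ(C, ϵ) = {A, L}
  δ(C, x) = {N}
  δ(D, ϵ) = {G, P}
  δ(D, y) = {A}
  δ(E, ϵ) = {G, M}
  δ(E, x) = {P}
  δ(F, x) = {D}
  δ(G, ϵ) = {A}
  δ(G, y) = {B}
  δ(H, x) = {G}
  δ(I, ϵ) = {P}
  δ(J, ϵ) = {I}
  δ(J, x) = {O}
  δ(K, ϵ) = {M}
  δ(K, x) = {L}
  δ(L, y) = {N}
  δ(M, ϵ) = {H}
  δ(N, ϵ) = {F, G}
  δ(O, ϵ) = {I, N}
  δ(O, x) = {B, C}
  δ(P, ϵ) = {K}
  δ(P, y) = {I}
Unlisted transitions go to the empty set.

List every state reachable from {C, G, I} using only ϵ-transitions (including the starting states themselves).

{A, C, D, G, H, I, K, L, M, P}

Start with {C, G, I}.
From C via ϵ: add A, L.
From I via ϵ: add P.
From A via ϵ: add D.
From P via ϵ: add K.
From K via ϵ: add M.
From M via ϵ: add H.
No new states can be added; the closed set is {A, C, D, G, H, I, K, L, M, P}.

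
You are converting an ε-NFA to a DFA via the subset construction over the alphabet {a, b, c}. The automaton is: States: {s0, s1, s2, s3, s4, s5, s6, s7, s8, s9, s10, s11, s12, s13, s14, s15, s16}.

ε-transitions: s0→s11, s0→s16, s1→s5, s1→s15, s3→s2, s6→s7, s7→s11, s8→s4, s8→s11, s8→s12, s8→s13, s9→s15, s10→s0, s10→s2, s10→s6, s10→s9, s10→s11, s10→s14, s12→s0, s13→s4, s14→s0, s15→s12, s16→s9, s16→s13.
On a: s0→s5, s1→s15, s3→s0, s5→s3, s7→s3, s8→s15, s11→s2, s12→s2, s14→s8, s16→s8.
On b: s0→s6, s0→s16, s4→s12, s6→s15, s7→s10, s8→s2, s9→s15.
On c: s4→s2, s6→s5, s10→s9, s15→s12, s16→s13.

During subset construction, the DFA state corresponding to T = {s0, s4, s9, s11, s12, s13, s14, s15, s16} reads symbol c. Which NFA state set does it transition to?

s4 on c → {s2}.
s15 on c → {s12}.
s16 on c → {s13}.
No c-transition from s0, s9, s11, s12, s13, s14.
Union after reading c: {s2, s12, s13}.
Now take the ε-closure:
From s12 via ε: add s0.
From s13 via ε: add s4.
From s0 via ε: add s11, s16.
From s16 via ε: add s9.
From s9 via ε: add s15.
No new states can be added; the closed set is {s0, s2, s4, s9, s11, s12, s13, s15, s16}.

{s0, s2, s4, s9, s11, s12, s13, s15, s16}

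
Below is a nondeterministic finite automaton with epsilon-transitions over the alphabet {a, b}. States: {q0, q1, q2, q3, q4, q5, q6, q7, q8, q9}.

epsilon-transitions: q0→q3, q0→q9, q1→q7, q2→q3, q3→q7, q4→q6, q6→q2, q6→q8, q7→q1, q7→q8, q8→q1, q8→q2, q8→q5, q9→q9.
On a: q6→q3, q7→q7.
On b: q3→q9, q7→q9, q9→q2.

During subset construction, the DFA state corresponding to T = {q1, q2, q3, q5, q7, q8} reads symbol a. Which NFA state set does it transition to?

{q1, q2, q3, q5, q7, q8}

q7 on a → {q7}.
No a-transition from q1, q2, q3, q5, q8.
Union after reading a: {q7}.
Now take the epsilon-closure:
From q7 via epsilon: add q1, q8.
From q8 via epsilon: add q2, q5.
From q2 via epsilon: add q3.
No new states can be added; the closed set is {q1, q2, q3, q5, q7, q8}.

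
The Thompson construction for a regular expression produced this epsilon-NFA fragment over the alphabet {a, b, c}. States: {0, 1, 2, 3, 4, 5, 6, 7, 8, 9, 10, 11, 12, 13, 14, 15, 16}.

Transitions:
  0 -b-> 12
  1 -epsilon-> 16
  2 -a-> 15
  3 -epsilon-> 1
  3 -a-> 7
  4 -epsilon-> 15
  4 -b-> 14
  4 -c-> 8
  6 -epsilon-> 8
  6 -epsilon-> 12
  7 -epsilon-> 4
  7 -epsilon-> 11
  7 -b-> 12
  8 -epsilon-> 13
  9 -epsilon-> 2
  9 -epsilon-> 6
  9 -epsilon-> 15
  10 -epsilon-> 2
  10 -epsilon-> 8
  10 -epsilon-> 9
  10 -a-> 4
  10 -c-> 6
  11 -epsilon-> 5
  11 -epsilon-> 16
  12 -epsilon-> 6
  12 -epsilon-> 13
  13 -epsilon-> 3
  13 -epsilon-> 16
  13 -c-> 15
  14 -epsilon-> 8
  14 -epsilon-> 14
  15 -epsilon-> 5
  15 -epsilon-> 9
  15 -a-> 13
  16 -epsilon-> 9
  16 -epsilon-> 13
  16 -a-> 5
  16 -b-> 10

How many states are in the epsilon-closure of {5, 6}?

11

Start with {5, 6}.
From 6 via epsilon: add 8, 12.
From 8 via epsilon: add 13.
From 13 via epsilon: add 3, 16.
From 3 via epsilon: add 1.
From 16 via epsilon: add 9.
From 9 via epsilon: add 2, 15.
epsilon-closure = {1, 2, 3, 5, 6, 8, 9, 12, 13, 15, 16}, which has 11 states.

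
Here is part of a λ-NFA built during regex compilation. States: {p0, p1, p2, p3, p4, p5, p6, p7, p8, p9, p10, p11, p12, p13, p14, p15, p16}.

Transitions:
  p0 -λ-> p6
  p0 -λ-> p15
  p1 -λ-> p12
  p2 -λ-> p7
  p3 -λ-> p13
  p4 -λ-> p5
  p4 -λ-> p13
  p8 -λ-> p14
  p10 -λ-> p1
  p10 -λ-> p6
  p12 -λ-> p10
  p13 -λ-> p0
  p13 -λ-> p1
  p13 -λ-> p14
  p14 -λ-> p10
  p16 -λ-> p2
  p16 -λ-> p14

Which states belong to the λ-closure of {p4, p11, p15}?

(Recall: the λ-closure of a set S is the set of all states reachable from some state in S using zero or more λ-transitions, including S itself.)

{p0, p1, p4, p5, p6, p10, p11, p12, p13, p14, p15}

Start with {p4, p11, p15}.
From p4 via λ: add p5, p13.
From p13 via λ: add p0, p1, p14.
From p0 via λ: add p6.
From p1 via λ: add p12.
From p14 via λ: add p10.
No new states can be added; the closed set is {p0, p1, p4, p5, p6, p10, p11, p12, p13, p14, p15}.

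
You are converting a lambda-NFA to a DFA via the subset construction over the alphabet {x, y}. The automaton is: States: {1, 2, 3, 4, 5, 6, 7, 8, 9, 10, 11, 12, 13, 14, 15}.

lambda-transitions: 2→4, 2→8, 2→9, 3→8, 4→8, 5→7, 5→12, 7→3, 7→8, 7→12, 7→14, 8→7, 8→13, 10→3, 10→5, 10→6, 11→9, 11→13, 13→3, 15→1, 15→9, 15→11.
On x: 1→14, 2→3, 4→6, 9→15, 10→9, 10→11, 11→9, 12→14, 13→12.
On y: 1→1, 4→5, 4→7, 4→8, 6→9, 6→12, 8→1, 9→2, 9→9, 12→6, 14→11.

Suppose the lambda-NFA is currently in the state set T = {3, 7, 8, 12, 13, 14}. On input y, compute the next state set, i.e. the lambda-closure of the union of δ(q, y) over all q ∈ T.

{1, 3, 6, 7, 8, 9, 11, 12, 13, 14}

8 on y → {1}.
12 on y → {6}.
14 on y → {11}.
No y-transition from 3, 7, 13.
Union after reading y: {1, 6, 11}.
Now take the lambda-closure:
From 11 via lambda: add 9, 13.
From 13 via lambda: add 3.
From 3 via lambda: add 8.
From 8 via lambda: add 7.
From 7 via lambda: add 12, 14.
No new states can be added; the closed set is {1, 3, 6, 7, 8, 9, 11, 12, 13, 14}.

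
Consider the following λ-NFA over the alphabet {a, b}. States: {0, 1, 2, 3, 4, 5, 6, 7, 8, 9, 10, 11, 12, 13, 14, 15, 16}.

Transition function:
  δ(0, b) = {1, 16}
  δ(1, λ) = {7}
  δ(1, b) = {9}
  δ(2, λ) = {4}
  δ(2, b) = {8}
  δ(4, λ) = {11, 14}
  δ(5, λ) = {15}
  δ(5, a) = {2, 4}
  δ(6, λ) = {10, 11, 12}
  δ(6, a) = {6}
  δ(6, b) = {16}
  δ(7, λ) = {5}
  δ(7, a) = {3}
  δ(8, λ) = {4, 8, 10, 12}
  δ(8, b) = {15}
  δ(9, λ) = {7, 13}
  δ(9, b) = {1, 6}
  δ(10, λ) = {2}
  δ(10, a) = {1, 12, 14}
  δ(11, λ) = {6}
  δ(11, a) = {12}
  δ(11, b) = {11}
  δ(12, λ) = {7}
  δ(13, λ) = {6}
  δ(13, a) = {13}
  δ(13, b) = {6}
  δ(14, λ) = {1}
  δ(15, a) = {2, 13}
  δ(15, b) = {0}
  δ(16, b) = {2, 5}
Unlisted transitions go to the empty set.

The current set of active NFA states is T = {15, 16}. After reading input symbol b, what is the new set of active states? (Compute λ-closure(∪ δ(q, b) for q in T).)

15 on b → {0}.
16 on b → {2, 5}.
Union after reading b: {0, 2, 5}.
Now take the λ-closure:
From 2 via λ: add 4.
From 5 via λ: add 15.
From 4 via λ: add 11, 14.
From 11 via λ: add 6.
From 14 via λ: add 1.
From 1 via λ: add 7.
From 6 via λ: add 10, 12.
No new states can be added; the closed set is {0, 1, 2, 4, 5, 6, 7, 10, 11, 12, 14, 15}.

{0, 1, 2, 4, 5, 6, 7, 10, 11, 12, 14, 15}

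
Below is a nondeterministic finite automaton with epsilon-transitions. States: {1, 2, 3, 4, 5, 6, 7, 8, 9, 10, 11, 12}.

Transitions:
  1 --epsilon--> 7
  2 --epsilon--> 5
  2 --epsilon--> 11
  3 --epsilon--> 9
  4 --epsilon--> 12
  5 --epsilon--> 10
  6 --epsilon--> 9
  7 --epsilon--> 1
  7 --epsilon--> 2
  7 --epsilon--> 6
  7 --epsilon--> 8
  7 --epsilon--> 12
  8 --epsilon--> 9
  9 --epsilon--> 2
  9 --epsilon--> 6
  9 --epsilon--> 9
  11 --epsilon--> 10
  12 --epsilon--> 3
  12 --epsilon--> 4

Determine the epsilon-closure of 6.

Start with {6}.
From 6 via epsilon: add 9.
From 9 via epsilon: add 2.
From 2 via epsilon: add 5, 11.
From 5 via epsilon: add 10.
No new states can be added; the closed set is {2, 5, 6, 9, 10, 11}.

{2, 5, 6, 9, 10, 11}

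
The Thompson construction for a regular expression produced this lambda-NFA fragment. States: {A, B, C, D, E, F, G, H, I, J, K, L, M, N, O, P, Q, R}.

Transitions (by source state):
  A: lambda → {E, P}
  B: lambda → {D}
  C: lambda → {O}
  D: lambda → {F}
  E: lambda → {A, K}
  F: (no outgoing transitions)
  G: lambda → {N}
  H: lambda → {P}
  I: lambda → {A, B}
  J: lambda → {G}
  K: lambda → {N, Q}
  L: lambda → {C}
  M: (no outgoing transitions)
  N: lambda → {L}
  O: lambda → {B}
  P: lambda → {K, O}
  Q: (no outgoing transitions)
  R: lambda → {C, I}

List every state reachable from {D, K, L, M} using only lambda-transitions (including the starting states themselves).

Start with {D, K, L, M}.
From D via lambda: add F.
From K via lambda: add N, Q.
From L via lambda: add C.
From C via lambda: add O.
From O via lambda: add B.
No new states can be added; the closed set is {B, C, D, F, K, L, M, N, O, Q}.

{B, C, D, F, K, L, M, N, O, Q}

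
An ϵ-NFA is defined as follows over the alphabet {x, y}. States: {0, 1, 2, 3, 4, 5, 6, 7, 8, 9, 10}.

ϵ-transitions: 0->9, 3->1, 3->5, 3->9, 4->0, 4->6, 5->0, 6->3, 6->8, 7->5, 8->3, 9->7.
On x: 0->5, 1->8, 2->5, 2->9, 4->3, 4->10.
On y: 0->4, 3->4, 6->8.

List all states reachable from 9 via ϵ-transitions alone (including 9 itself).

{0, 5, 7, 9}

Start with {9}.
From 9 via ϵ: add 7.
From 7 via ϵ: add 5.
From 5 via ϵ: add 0.
No new states can be added; the closed set is {0, 5, 7, 9}.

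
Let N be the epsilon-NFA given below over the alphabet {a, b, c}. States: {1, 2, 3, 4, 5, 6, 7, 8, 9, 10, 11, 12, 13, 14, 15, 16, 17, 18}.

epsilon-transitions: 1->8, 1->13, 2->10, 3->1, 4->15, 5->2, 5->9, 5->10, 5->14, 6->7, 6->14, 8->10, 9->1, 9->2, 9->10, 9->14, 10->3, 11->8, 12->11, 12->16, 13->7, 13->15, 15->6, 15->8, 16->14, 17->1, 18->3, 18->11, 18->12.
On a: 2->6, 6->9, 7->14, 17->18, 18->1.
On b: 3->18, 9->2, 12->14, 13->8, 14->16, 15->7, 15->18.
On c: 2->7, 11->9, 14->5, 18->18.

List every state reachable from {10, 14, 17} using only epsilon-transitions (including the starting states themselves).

Start with {10, 14, 17}.
From 10 via epsilon: add 3.
From 17 via epsilon: add 1.
From 1 via epsilon: add 8, 13.
From 13 via epsilon: add 7, 15.
From 15 via epsilon: add 6.
No new states can be added; the closed set is {1, 3, 6, 7, 8, 10, 13, 14, 15, 17}.

{1, 3, 6, 7, 8, 10, 13, 14, 15, 17}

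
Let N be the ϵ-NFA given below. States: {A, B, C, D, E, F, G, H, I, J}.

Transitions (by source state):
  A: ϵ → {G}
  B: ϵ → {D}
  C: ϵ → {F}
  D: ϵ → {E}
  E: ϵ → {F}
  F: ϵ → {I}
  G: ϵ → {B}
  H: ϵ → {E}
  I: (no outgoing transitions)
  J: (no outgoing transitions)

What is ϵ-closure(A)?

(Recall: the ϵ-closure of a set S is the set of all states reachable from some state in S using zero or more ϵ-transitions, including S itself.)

Start with {A}.
From A via ϵ: add G.
From G via ϵ: add B.
From B via ϵ: add D.
From D via ϵ: add E.
From E via ϵ: add F.
From F via ϵ: add I.
No new states can be added; the closed set is {A, B, D, E, F, G, I}.

{A, B, D, E, F, G, I}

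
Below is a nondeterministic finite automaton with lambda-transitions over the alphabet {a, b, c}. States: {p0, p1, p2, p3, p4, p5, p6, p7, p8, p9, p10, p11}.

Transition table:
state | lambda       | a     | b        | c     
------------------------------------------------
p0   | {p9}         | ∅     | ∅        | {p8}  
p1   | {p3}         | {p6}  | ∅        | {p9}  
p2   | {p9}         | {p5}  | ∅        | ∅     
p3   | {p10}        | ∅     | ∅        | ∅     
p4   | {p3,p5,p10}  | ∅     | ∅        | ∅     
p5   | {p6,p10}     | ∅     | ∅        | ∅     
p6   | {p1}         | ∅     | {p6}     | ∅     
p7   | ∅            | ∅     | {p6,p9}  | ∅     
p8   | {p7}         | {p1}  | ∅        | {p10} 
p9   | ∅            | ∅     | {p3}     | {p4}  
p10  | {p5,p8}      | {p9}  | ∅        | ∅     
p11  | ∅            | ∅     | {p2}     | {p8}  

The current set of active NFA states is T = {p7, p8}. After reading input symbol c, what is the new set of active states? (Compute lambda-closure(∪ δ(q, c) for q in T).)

{p1, p3, p5, p6, p7, p8, p10}

p8 on c → {p10}.
No c-transition from p7.
Union after reading c: {p10}.
Now take the lambda-closure:
From p10 via lambda: add p5, p8.
From p5 via lambda: add p6.
From p8 via lambda: add p7.
From p6 via lambda: add p1.
From p1 via lambda: add p3.
No new states can be added; the closed set is {p1, p3, p5, p6, p7, p8, p10}.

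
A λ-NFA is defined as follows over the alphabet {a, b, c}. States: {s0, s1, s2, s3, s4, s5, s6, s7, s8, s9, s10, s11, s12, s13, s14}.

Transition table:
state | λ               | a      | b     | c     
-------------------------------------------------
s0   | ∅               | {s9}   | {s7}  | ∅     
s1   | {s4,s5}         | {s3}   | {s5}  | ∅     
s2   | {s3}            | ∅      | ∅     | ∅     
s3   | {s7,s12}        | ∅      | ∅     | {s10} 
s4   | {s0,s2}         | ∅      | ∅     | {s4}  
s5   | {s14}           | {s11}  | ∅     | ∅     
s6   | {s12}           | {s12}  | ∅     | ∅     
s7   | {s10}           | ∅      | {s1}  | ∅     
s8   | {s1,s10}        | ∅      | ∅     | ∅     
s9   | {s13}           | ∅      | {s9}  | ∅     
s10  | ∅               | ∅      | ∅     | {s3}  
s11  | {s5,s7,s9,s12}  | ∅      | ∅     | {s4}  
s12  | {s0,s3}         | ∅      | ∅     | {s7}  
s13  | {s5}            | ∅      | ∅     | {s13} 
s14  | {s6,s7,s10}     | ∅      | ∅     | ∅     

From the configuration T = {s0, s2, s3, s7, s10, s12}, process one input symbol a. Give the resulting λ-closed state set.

{s0, s3, s5, s6, s7, s9, s10, s12, s13, s14}

s0 on a → {s9}.
No a-transition from s2, s3, s7, s10, s12.
Union after reading a: {s9}.
Now take the λ-closure:
From s9 via λ: add s13.
From s13 via λ: add s5.
From s5 via λ: add s14.
From s14 via λ: add s6, s7, s10.
From s6 via λ: add s12.
From s12 via λ: add s0, s3.
No new states can be added; the closed set is {s0, s3, s5, s6, s7, s9, s10, s12, s13, s14}.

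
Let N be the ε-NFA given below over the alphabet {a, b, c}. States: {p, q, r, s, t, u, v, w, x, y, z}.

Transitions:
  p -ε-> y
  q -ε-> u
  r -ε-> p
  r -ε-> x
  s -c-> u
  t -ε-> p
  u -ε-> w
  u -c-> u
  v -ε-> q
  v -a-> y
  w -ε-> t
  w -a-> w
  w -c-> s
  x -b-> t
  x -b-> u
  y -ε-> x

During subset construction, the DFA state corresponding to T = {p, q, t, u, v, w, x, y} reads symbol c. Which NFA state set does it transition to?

{p, s, t, u, w, x, y}

u on c → {u}.
w on c → {s}.
No c-transition from p, q, t, v, x, y.
Union after reading c: {s, u}.
Now take the ε-closure:
From u via ε: add w.
From w via ε: add t.
From t via ε: add p.
From p via ε: add y.
From y via ε: add x.
No new states can be added; the closed set is {p, s, t, u, w, x, y}.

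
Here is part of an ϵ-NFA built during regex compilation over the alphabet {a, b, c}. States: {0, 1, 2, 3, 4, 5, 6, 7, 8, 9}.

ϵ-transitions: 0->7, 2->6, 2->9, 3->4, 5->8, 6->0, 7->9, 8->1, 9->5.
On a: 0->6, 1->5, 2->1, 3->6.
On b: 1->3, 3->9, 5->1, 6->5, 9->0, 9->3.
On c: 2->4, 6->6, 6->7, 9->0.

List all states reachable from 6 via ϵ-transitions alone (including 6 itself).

{0, 1, 5, 6, 7, 8, 9}

Start with {6}.
From 6 via ϵ: add 0.
From 0 via ϵ: add 7.
From 7 via ϵ: add 9.
From 9 via ϵ: add 5.
From 5 via ϵ: add 8.
From 8 via ϵ: add 1.
No new states can be added; the closed set is {0, 1, 5, 6, 7, 8, 9}.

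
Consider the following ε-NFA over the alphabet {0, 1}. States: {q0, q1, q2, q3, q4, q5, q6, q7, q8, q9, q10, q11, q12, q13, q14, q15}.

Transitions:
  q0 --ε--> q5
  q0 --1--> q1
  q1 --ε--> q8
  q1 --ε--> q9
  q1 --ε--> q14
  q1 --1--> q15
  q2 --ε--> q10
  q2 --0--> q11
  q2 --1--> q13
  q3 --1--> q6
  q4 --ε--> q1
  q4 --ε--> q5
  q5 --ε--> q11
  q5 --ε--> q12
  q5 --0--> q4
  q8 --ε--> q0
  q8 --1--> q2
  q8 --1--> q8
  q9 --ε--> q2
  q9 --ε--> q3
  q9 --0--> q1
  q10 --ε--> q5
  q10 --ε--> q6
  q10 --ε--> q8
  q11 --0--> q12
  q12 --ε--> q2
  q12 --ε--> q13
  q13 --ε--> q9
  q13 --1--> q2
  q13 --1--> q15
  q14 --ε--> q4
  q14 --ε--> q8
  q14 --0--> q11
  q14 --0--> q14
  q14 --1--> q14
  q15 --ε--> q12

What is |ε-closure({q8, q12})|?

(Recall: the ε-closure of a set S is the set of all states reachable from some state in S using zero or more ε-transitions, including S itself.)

Start with {q8, q12}.
From q8 via ε: add q0.
From q12 via ε: add q2, q13.
From q0 via ε: add q5.
From q2 via ε: add q10.
From q13 via ε: add q9.
From q5 via ε: add q11.
From q9 via ε: add q3.
From q10 via ε: add q6.
ε-closure = {q0, q2, q3, q5, q6, q8, q9, q10, q11, q12, q13}, which has 11 states.

11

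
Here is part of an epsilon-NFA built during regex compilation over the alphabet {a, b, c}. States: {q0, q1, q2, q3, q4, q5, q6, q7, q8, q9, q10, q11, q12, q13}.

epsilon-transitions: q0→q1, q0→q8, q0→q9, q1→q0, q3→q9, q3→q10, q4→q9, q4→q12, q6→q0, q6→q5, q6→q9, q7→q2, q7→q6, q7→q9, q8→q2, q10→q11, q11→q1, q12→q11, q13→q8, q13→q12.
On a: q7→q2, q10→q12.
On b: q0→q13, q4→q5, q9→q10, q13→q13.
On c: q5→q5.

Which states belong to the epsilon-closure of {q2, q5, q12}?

{q0, q1, q2, q5, q8, q9, q11, q12}

Start with {q2, q5, q12}.
From q12 via epsilon: add q11.
From q11 via epsilon: add q1.
From q1 via epsilon: add q0.
From q0 via epsilon: add q8, q9.
No new states can be added; the closed set is {q0, q1, q2, q5, q8, q9, q11, q12}.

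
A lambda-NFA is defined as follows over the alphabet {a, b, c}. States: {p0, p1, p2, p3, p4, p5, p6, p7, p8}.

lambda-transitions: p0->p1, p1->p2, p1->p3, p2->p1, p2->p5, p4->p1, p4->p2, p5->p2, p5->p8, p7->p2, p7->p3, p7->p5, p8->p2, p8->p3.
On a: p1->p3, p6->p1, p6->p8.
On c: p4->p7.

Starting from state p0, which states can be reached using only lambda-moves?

Start with {p0}.
From p0 via lambda: add p1.
From p1 via lambda: add p2, p3.
From p2 via lambda: add p5.
From p5 via lambda: add p8.
No new states can be added; the closed set is {p0, p1, p2, p3, p5, p8}.

{p0, p1, p2, p3, p5, p8}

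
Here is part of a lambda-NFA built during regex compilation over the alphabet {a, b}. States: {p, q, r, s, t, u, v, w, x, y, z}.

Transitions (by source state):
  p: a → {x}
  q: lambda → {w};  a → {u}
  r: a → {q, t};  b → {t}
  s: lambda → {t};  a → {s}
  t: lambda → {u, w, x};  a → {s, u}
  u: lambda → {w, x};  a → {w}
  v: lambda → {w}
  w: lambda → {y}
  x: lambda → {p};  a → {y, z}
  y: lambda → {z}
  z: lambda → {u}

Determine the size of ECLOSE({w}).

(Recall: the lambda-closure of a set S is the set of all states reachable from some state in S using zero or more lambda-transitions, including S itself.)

Start with {w}.
From w via lambda: add y.
From y via lambda: add z.
From z via lambda: add u.
From u via lambda: add x.
From x via lambda: add p.
lambda-closure = {p, u, w, x, y, z}, which has 6 states.

6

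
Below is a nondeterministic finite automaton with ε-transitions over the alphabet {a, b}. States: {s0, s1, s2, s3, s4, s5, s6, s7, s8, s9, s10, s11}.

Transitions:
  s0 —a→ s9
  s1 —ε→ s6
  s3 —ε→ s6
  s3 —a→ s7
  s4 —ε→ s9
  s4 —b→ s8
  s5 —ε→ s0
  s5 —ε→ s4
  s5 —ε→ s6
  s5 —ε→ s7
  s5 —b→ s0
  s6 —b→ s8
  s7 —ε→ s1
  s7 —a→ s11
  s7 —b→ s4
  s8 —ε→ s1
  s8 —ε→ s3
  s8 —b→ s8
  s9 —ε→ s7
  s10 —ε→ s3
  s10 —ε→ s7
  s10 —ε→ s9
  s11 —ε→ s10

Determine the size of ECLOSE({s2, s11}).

8

Start with {s2, s11}.
From s11 via ε: add s10.
From s10 via ε: add s3, s7, s9.
From s3 via ε: add s6.
From s7 via ε: add s1.
ε-closure = {s1, s2, s3, s6, s7, s9, s10, s11}, which has 8 states.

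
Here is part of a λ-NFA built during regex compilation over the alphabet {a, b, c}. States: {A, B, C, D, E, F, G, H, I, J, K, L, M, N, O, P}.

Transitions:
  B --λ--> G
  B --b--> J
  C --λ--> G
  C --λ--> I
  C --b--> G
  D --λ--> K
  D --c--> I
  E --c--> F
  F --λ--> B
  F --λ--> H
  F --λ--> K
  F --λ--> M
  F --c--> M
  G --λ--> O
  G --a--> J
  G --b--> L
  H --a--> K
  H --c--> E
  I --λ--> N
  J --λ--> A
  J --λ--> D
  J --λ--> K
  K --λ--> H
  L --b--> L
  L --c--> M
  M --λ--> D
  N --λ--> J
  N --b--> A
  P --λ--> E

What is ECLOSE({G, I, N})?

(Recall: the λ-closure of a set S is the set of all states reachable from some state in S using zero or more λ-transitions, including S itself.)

Start with {G, I, N}.
From G via λ: add O.
From N via λ: add J.
From J via λ: add A, D, K.
From K via λ: add H.
No new states can be added; the closed set is {A, D, G, H, I, J, K, N, O}.

{A, D, G, H, I, J, K, N, O}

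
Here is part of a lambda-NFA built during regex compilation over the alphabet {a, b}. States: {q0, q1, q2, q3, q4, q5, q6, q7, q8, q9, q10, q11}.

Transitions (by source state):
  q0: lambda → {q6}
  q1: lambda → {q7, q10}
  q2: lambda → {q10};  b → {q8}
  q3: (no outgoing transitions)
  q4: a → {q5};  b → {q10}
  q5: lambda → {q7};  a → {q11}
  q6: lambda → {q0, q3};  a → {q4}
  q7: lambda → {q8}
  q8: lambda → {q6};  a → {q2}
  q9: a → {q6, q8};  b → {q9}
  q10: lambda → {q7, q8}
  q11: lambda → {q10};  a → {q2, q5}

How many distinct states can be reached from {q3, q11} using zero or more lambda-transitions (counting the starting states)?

7

Start with {q3, q11}.
From q11 via lambda: add q10.
From q10 via lambda: add q7, q8.
From q8 via lambda: add q6.
From q6 via lambda: add q0.
lambda-closure = {q0, q3, q6, q7, q8, q10, q11}, which has 7 states.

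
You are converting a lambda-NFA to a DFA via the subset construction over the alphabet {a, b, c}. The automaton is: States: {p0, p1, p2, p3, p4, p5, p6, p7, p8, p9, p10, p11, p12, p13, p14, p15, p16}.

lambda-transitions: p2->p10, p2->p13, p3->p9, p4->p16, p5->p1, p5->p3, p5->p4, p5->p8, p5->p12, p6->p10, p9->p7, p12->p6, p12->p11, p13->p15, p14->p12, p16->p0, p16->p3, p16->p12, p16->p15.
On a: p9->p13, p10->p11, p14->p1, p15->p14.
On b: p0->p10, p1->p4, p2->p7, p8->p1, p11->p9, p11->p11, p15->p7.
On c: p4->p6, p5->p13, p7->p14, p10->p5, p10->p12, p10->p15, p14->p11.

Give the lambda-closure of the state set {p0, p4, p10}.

{p0, p3, p4, p6, p7, p9, p10, p11, p12, p15, p16}

Start with {p0, p4, p10}.
From p4 via lambda: add p16.
From p16 via lambda: add p3, p12, p15.
From p3 via lambda: add p9.
From p12 via lambda: add p6, p11.
From p9 via lambda: add p7.
No new states can be added; the closed set is {p0, p3, p4, p6, p7, p9, p10, p11, p12, p15, p16}.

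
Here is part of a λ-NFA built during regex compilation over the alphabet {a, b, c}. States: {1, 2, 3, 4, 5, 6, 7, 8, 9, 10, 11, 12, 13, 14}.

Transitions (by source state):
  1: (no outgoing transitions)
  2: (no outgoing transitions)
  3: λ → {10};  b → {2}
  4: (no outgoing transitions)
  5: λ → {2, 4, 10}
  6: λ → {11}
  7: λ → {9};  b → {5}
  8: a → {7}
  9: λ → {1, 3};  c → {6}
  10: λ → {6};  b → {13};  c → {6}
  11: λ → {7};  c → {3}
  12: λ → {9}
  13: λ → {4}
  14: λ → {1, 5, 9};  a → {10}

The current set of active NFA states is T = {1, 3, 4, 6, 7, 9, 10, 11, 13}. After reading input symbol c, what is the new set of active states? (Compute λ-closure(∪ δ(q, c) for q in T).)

9 on c → {6}.
10 on c → {6}.
11 on c → {3}.
No c-transition from 1, 3, 4, 6, 7, 13.
Union after reading c: {3, 6}.
Now take the λ-closure:
From 3 via λ: add 10.
From 6 via λ: add 11.
From 11 via λ: add 7.
From 7 via λ: add 9.
From 9 via λ: add 1.
No new states can be added; the closed set is {1, 3, 6, 7, 9, 10, 11}.

{1, 3, 6, 7, 9, 10, 11}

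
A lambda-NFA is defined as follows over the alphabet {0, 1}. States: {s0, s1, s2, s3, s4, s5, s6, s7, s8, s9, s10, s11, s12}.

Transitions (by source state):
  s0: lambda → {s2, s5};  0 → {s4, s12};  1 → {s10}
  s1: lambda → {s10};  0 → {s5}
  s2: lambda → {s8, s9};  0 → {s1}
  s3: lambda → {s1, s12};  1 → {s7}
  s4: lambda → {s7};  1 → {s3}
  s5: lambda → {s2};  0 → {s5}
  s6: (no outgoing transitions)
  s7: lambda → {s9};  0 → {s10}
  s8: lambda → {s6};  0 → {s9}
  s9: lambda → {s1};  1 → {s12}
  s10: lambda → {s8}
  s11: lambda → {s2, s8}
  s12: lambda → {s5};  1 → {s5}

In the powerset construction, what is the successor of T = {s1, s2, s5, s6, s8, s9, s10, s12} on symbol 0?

s1 on 0 → {s5}.
s2 on 0 → {s1}.
s5 on 0 → {s5}.
s8 on 0 → {s9}.
No 0-transition from s6, s9, s10, s12.
Union after reading 0: {s1, s5, s9}.
Now take the lambda-closure:
From s1 via lambda: add s10.
From s5 via lambda: add s2.
From s2 via lambda: add s8.
From s8 via lambda: add s6.
No new states can be added; the closed set is {s1, s2, s5, s6, s8, s9, s10}.

{s1, s2, s5, s6, s8, s9, s10}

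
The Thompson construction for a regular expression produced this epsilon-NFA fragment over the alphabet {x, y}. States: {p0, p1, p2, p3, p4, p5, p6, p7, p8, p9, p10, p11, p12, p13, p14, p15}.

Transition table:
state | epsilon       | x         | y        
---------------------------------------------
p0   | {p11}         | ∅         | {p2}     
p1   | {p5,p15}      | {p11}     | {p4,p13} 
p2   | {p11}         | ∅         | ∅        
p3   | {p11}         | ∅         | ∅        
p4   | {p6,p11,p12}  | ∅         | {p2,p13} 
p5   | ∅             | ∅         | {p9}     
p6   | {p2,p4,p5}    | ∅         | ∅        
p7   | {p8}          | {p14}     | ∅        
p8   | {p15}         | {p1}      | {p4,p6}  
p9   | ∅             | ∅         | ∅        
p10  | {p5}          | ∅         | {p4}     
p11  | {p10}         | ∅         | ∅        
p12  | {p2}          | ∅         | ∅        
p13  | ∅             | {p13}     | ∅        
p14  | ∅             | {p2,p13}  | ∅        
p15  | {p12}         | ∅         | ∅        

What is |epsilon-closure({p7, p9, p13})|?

Start with {p7, p9, p13}.
From p7 via epsilon: add p8.
From p8 via epsilon: add p15.
From p15 via epsilon: add p12.
From p12 via epsilon: add p2.
From p2 via epsilon: add p11.
From p11 via epsilon: add p10.
From p10 via epsilon: add p5.
epsilon-closure = {p2, p5, p7, p8, p9, p10, p11, p12, p13, p15}, which has 10 states.

10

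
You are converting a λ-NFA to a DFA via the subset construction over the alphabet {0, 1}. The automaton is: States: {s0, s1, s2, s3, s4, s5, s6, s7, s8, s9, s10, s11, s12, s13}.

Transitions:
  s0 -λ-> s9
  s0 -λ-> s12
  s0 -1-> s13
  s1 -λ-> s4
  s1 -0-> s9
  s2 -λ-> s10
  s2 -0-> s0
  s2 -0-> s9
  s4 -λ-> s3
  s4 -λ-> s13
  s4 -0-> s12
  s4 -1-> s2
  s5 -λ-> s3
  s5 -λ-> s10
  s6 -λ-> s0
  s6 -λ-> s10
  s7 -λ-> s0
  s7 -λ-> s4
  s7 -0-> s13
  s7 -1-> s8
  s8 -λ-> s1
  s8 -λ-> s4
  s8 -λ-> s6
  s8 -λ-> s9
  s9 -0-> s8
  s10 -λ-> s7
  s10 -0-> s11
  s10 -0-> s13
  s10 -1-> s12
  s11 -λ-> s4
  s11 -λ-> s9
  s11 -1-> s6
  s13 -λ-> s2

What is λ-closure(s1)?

Start with {s1}.
From s1 via λ: add s4.
From s4 via λ: add s3, s13.
From s13 via λ: add s2.
From s2 via λ: add s10.
From s10 via λ: add s7.
From s7 via λ: add s0.
From s0 via λ: add s9, s12.
No new states can be added; the closed set is {s0, s1, s2, s3, s4, s7, s9, s10, s12, s13}.

{s0, s1, s2, s3, s4, s7, s9, s10, s12, s13}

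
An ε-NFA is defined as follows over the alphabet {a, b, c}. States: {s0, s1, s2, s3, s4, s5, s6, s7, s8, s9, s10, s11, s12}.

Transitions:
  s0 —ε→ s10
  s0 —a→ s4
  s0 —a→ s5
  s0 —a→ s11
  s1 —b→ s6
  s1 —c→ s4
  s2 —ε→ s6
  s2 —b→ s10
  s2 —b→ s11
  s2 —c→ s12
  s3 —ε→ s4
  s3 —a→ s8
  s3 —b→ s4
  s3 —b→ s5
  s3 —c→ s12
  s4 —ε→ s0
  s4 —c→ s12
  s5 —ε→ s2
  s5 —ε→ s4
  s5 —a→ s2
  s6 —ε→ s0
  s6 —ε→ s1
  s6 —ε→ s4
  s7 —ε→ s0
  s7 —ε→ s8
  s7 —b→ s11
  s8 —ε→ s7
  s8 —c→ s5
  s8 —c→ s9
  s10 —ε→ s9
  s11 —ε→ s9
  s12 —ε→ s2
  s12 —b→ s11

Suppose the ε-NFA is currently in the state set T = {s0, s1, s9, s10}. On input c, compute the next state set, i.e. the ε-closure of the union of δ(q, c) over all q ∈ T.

{s0, s4, s9, s10}

s1 on c → {s4}.
No c-transition from s0, s9, s10.
Union after reading c: {s4}.
Now take the ε-closure:
From s4 via ε: add s0.
From s0 via ε: add s10.
From s10 via ε: add s9.
No new states can be added; the closed set is {s0, s4, s9, s10}.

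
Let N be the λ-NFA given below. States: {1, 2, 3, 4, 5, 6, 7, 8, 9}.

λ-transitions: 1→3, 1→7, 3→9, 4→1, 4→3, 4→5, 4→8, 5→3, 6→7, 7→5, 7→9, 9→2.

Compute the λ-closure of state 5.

{2, 3, 5, 9}

Start with {5}.
From 5 via λ: add 3.
From 3 via λ: add 9.
From 9 via λ: add 2.
No new states can be added; the closed set is {2, 3, 5, 9}.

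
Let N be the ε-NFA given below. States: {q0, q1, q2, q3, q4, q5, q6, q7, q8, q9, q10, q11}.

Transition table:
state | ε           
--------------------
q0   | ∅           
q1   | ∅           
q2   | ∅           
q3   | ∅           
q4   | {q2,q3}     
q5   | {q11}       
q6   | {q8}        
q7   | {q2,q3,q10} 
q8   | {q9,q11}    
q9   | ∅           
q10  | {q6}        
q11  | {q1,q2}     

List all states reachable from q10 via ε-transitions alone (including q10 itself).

{q1, q2, q6, q8, q9, q10, q11}

Start with {q10}.
From q10 via ε: add q6.
From q6 via ε: add q8.
From q8 via ε: add q9, q11.
From q11 via ε: add q1, q2.
No new states can be added; the closed set is {q1, q2, q6, q8, q9, q10, q11}.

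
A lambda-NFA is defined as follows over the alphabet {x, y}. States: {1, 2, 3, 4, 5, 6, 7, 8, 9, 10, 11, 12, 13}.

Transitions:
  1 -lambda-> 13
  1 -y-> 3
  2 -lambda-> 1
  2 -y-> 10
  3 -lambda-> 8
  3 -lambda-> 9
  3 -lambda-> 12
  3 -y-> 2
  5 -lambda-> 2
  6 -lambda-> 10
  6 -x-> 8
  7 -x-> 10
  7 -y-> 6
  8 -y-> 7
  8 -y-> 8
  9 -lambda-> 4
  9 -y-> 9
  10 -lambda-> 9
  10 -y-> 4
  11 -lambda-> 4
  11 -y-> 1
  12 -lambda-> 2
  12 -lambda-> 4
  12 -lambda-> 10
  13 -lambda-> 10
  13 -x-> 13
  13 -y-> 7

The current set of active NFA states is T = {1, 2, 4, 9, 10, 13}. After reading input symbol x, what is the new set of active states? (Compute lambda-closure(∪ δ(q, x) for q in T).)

13 on x → {13}.
No x-transition from 1, 2, 4, 9, 10.
Union after reading x: {13}.
Now take the lambda-closure:
From 13 via lambda: add 10.
From 10 via lambda: add 9.
From 9 via lambda: add 4.
No new states can be added; the closed set is {4, 9, 10, 13}.

{4, 9, 10, 13}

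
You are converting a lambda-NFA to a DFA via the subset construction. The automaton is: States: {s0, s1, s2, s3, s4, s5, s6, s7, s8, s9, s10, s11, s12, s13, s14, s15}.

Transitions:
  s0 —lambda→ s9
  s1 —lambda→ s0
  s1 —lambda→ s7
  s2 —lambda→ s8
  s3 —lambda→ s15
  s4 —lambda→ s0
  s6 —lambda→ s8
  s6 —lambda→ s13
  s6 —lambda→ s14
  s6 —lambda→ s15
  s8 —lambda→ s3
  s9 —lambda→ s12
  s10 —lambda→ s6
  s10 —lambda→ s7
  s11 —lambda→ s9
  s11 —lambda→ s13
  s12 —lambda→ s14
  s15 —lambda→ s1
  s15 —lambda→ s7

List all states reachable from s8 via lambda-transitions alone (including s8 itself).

{s0, s1, s3, s7, s8, s9, s12, s14, s15}

Start with {s8}.
From s8 via lambda: add s3.
From s3 via lambda: add s15.
From s15 via lambda: add s1, s7.
From s1 via lambda: add s0.
From s0 via lambda: add s9.
From s9 via lambda: add s12.
From s12 via lambda: add s14.
No new states can be added; the closed set is {s0, s1, s3, s7, s8, s9, s12, s14, s15}.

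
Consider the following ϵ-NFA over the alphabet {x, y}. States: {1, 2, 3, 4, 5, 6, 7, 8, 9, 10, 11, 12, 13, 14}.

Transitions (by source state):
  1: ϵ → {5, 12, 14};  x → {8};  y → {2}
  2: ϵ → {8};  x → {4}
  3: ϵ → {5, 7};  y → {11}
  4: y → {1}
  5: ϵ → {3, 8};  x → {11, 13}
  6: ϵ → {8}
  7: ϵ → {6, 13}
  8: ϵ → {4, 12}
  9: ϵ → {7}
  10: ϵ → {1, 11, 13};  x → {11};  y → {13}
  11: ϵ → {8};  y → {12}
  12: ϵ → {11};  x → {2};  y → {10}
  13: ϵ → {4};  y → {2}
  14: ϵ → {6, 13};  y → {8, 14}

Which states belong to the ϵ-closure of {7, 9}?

Start with {7, 9}.
From 7 via ϵ: add 6, 13.
From 6 via ϵ: add 8.
From 13 via ϵ: add 4.
From 8 via ϵ: add 12.
From 12 via ϵ: add 11.
No new states can be added; the closed set is {4, 6, 7, 8, 9, 11, 12, 13}.

{4, 6, 7, 8, 9, 11, 12, 13}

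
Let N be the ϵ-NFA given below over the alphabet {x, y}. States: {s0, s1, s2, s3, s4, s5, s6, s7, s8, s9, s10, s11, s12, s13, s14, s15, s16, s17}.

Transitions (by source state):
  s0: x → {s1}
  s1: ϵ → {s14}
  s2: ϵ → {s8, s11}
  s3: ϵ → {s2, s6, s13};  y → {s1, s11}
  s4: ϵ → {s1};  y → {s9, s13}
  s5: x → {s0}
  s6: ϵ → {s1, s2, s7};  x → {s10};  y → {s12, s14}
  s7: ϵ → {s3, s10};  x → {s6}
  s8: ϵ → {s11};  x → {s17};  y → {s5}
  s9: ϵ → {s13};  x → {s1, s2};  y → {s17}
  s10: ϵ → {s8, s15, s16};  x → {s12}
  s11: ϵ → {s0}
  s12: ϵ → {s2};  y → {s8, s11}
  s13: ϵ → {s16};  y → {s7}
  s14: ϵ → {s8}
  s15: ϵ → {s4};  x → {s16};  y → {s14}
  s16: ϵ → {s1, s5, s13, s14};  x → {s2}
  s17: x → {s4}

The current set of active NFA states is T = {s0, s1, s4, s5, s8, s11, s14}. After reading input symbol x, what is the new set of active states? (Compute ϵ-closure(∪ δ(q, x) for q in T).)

s0 on x → {s1}.
s5 on x → {s0}.
s8 on x → {s17}.
No x-transition from s1, s4, s11, s14.
Union after reading x: {s0, s1, s17}.
Now take the ϵ-closure:
From s1 via ϵ: add s14.
From s14 via ϵ: add s8.
From s8 via ϵ: add s11.
No new states can be added; the closed set is {s0, s1, s8, s11, s14, s17}.

{s0, s1, s8, s11, s14, s17}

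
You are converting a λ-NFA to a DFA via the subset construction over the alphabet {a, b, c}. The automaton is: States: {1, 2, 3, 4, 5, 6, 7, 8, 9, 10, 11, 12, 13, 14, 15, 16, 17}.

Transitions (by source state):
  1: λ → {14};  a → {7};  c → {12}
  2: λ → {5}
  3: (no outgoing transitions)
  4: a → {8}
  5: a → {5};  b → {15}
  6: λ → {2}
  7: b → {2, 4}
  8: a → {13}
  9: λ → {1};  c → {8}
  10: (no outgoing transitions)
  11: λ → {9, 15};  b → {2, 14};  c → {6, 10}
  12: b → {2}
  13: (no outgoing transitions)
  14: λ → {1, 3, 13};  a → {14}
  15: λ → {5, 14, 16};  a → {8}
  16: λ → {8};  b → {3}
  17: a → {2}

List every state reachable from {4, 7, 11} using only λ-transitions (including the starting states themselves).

Start with {4, 7, 11}.
From 11 via λ: add 9, 15.
From 9 via λ: add 1.
From 15 via λ: add 5, 14, 16.
From 14 via λ: add 3, 13.
From 16 via λ: add 8.
No new states can be added; the closed set is {1, 3, 4, 5, 7, 8, 9, 11, 13, 14, 15, 16}.

{1, 3, 4, 5, 7, 8, 9, 11, 13, 14, 15, 16}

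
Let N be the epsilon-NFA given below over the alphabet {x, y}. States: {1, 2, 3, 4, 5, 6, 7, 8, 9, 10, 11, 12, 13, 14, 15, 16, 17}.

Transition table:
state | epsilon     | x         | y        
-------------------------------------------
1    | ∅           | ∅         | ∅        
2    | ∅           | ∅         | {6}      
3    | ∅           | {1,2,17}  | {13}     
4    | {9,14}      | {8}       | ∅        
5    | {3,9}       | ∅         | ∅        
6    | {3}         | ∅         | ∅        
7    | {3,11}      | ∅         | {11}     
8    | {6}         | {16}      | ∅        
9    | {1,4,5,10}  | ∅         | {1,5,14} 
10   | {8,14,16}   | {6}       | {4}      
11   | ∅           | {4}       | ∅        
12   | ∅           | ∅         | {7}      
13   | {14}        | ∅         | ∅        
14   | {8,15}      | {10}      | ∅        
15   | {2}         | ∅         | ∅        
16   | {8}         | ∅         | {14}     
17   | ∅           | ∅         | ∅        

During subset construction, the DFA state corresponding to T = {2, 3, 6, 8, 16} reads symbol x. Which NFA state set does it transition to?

3 on x → {1, 2, 17}.
8 on x → {16}.
No x-transition from 2, 6, 16.
Union after reading x: {1, 2, 16, 17}.
Now take the epsilon-closure:
From 16 via epsilon: add 8.
From 8 via epsilon: add 6.
From 6 via epsilon: add 3.
No new states can be added; the closed set is {1, 2, 3, 6, 8, 16, 17}.

{1, 2, 3, 6, 8, 16, 17}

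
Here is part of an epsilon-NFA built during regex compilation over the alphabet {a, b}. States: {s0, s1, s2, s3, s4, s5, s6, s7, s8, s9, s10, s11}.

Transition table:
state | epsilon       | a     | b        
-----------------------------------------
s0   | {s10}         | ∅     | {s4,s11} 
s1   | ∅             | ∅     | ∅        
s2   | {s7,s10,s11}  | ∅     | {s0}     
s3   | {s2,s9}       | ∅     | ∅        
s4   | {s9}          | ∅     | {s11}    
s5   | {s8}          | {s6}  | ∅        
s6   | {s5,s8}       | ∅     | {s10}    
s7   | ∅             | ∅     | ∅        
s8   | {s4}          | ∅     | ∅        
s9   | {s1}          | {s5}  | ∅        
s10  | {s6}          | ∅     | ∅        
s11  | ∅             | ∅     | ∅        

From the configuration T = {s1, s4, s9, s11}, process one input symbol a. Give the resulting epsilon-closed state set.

{s1, s4, s5, s8, s9}

s9 on a → {s5}.
No a-transition from s1, s4, s11.
Union after reading a: {s5}.
Now take the epsilon-closure:
From s5 via epsilon: add s8.
From s8 via epsilon: add s4.
From s4 via epsilon: add s9.
From s9 via epsilon: add s1.
No new states can be added; the closed set is {s1, s4, s5, s8, s9}.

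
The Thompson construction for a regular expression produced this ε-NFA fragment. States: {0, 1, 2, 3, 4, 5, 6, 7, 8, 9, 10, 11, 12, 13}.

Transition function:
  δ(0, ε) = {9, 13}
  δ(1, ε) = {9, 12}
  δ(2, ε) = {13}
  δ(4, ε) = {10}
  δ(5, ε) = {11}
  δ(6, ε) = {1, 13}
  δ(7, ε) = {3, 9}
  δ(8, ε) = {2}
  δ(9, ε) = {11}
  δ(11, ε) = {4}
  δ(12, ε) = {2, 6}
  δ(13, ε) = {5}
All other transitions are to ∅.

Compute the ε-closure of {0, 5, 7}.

{0, 3, 4, 5, 7, 9, 10, 11, 13}

Start with {0, 5, 7}.
From 0 via ε: add 9, 13.
From 5 via ε: add 11.
From 7 via ε: add 3.
From 11 via ε: add 4.
From 4 via ε: add 10.
No new states can be added; the closed set is {0, 3, 4, 5, 7, 9, 10, 11, 13}.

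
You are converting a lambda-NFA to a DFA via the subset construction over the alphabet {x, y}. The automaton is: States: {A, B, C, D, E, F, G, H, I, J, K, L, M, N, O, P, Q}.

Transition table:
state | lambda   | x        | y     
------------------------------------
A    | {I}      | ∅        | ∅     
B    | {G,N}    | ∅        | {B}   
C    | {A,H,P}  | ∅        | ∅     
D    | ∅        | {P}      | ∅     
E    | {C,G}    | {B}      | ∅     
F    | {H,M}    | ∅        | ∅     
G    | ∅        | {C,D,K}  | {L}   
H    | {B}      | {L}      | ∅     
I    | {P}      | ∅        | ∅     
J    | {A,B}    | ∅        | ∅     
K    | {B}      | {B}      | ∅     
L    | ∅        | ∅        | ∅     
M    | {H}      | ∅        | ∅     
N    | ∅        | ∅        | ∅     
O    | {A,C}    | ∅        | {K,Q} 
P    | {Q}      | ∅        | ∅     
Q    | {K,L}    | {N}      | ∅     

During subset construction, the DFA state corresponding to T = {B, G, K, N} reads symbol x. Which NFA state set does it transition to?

{A, B, C, D, G, H, I, K, L, N, P, Q}

G on x → {C, D, K}.
K on x → {B}.
No x-transition from B, N.
Union after reading x: {B, C, D, K}.
Now take the lambda-closure:
From B via lambda: add G, N.
From C via lambda: add A, H, P.
From A via lambda: add I.
From P via lambda: add Q.
From Q via lambda: add L.
No new states can be added; the closed set is {A, B, C, D, G, H, I, K, L, N, P, Q}.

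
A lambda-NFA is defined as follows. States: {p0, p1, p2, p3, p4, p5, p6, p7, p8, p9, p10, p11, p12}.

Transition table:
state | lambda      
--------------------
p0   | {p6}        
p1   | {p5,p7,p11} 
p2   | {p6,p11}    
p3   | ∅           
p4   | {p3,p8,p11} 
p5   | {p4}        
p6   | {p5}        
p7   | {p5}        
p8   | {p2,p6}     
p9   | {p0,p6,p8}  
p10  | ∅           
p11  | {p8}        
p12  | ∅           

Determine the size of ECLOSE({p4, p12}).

Start with {p4, p12}.
From p4 via lambda: add p3, p8, p11.
From p8 via lambda: add p2, p6.
From p6 via lambda: add p5.
lambda-closure = {p2, p3, p4, p5, p6, p8, p11, p12}, which has 8 states.

8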